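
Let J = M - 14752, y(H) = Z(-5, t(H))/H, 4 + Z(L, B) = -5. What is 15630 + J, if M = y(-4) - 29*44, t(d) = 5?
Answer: -1583/4 ≈ -395.75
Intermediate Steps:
Z(L, B) = -9 (Z(L, B) = -4 - 5 = -9)
y(H) = -9/H
M = -5095/4 (M = -9/(-4) - 29*44 = -9*(-¼) - 1276 = 9/4 - 1276 = -5095/4 ≈ -1273.8)
J = -64103/4 (J = -5095/4 - 14752 = -64103/4 ≈ -16026.)
15630 + J = 15630 - 64103/4 = -1583/4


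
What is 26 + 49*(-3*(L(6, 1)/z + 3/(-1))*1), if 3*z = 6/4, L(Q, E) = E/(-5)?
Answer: 2629/5 ≈ 525.80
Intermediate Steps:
L(Q, E) = -E/5 (L(Q, E) = E*(-⅕) = -E/5)
z = ½ (z = (6/4)/3 = (6*(¼))/3 = (⅓)*(3/2) = ½ ≈ 0.50000)
26 + 49*(-3*(L(6, 1)/z + 3/(-1))*1) = 26 + 49*(-3*((-⅕*1)/(½) + 3/(-1))*1) = 26 + 49*(-3*(-⅕*2 + 3*(-1))*1) = 26 + 49*(-3*(-⅖ - 3)*1) = 26 + 49*(-3*(-17/5)*1) = 26 + 49*((51/5)*1) = 26 + 49*(51/5) = 26 + 2499/5 = 2629/5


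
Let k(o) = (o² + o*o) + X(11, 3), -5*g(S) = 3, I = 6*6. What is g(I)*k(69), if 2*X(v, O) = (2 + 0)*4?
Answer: -28578/5 ≈ -5715.6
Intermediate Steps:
X(v, O) = 4 (X(v, O) = ((2 + 0)*4)/2 = (2*4)/2 = (½)*8 = 4)
I = 36
g(S) = -⅗ (g(S) = -⅕*3 = -⅗)
k(o) = 4 + 2*o² (k(o) = (o² + o*o) + 4 = (o² + o²) + 4 = 2*o² + 4 = 4 + 2*o²)
g(I)*k(69) = -3*(4 + 2*69²)/5 = -3*(4 + 2*4761)/5 = -3*(4 + 9522)/5 = -⅗*9526 = -28578/5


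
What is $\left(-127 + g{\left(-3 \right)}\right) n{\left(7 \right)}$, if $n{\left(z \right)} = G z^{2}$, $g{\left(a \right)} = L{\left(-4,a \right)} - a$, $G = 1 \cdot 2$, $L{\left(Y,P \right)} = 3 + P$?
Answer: $-12152$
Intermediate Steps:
$G = 2$
$g{\left(a \right)} = 3$ ($g{\left(a \right)} = \left(3 + a\right) - a = 3$)
$n{\left(z \right)} = 2 z^{2}$
$\left(-127 + g{\left(-3 \right)}\right) n{\left(7 \right)} = \left(-127 + 3\right) 2 \cdot 7^{2} = - 124 \cdot 2 \cdot 49 = \left(-124\right) 98 = -12152$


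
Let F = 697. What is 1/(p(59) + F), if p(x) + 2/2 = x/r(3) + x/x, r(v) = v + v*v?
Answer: 12/8423 ≈ 0.0014247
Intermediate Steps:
r(v) = v + v²
p(x) = x/12 (p(x) = -1 + (x/((3*(1 + 3))) + x/x) = -1 + (x/((3*4)) + 1) = -1 + (x/12 + 1) = -1 + (1 + x/12) = x/12)
1/(p(59) + F) = 1/((1/12)*59 + 697) = 1/(59/12 + 697) = 1/(8423/12) = 12/8423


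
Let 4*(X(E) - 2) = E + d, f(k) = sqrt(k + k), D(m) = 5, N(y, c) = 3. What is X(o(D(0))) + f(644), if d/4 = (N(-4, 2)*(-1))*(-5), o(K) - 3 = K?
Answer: 19 + 2*sqrt(322) ≈ 54.889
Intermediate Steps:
o(K) = 3 + K
f(k) = sqrt(2)*sqrt(k) (f(k) = sqrt(2*k) = sqrt(2)*sqrt(k))
d = 60 (d = 4*((3*(-1))*(-5)) = 4*(-3*(-5)) = 4*15 = 60)
X(E) = 17 + E/4 (X(E) = 2 + (E + 60)/4 = 2 + (60 + E)/4 = 2 + (15 + E/4) = 17 + E/4)
X(o(D(0))) + f(644) = (17 + (3 + 5)/4) + sqrt(2)*sqrt(644) = (17 + (1/4)*8) + sqrt(2)*(2*sqrt(161)) = (17 + 2) + 2*sqrt(322) = 19 + 2*sqrt(322)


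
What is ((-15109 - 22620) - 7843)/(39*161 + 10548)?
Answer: -45572/16827 ≈ -2.7083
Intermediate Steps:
((-15109 - 22620) - 7843)/(39*161 + 10548) = (-37729 - 7843)/(6279 + 10548) = -45572/16827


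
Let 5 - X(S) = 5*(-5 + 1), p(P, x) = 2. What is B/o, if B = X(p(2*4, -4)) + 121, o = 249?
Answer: 146/249 ≈ 0.58635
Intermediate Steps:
X(S) = 25 (X(S) = 5 - 5*(-5 + 1) = 5 - 5*(-4) = 5 - 1*(-20) = 5 + 20 = 25)
B = 146 (B = 25 + 121 = 146)
B/o = 146/249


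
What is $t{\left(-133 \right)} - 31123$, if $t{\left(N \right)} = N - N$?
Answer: $-31123$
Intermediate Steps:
$t{\left(N \right)} = 0$
$t{\left(-133 \right)} - 31123 = 0 - 31123 = -31123$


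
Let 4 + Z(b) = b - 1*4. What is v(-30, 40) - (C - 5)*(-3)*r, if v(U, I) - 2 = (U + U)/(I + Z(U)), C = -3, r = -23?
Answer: 524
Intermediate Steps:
Z(b) = -8 + b (Z(b) = -4 + (b - 1*4) = -4 + (b - 4) = -4 + (-4 + b) = -8 + b)
v(U, I) = 2 + 2*U/(-8 + I + U) (v(U, I) = 2 + (U + U)/(I + (-8 + U)) = 2 + (2*U)/(-8 + I + U) = 2 + 2*U/(-8 + I + U))
v(-30, 40) - (C - 5)*(-3)*r = 2*(-8 + 40 + 2*(-30))/(-8 + 40 - 30) - (-3 - 5)*(-3)*(-23) = 2*(-8 + 40 - 60)/2 - (-8*(-3))*(-23) = 2*(½)*(-28) - 24*(-23) = -28 - 1*(-552) = -28 + 552 = 524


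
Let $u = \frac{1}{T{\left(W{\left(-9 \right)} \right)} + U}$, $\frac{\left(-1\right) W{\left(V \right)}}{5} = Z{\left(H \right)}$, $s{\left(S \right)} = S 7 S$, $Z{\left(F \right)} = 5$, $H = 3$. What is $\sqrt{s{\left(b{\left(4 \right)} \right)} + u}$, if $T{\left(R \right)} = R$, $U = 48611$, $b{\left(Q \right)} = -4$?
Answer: $\frac{\sqrt{264387180938}}{48586} \approx 10.583$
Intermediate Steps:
$s{\left(S \right)} = 7 S^{2}$ ($s{\left(S \right)} = 7 S S = 7 S^{2}$)
$W{\left(V \right)} = -25$ ($W{\left(V \right)} = \left(-5\right) 5 = -25$)
$u = \frac{1}{48586}$ ($u = \frac{1}{-25 + 48611} = \frac{1}{48586} \approx 2.0582 \cdot 10^{-5}$)
$\sqrt{s{\left(b{\left(4 \right)} \right)} + u} = \sqrt{7 \left(-4\right)^{2} + \frac{1}{48586}} = \sqrt{7 \cdot 16 + \frac{1}{48586}} = \sqrt{112 + \frac{1}{48586}} = \sqrt{\frac{5441633}{48586}} = \frac{\sqrt{264387180938}}{48586}$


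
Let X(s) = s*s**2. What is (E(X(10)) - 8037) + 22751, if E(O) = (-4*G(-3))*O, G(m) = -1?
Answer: 18714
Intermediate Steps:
X(s) = s**3
E(O) = 4*O (E(O) = (-4*(-1))*O = 4*O)
(E(X(10)) - 8037) + 22751 = (4*10**3 - 8037) + 22751 = (4*1000 - 8037) + 22751 = (4000 - 8037) + 22751 = -4037 + 22751 = 18714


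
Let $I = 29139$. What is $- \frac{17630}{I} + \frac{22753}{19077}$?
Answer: $\frac{108890719}{185294901} \approx 0.58766$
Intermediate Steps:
$- \frac{17630}{I} + \frac{22753}{19077} = - \frac{17630}{29139} + \frac{22753}{19077} = \frac{108890719}{185294901}$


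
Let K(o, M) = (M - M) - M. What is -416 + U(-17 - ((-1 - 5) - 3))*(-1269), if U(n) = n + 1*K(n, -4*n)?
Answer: 50344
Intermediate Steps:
K(o, M) = -M (K(o, M) = 0 - M = -M)
U(n) = 5*n (U(n) = n + 1*(-(-4)*n) = n + 1*(4*n) = n + 4*n = 5*n)
-416 + U(-17 - ((-1 - 5) - 3))*(-1269) = -416 + (5*(-17 - ((-1 - 5) - 3)))*(-1269) = -416 + (5*(-17 - (-6 - 3)))*(-1269) = -416 + (5*(-17 - 1*(-9)))*(-1269) = -416 + (5*(-17 + 9))*(-1269) = -416 + (5*(-8))*(-1269) = -416 - 40*(-1269) = -416 + 50760 = 50344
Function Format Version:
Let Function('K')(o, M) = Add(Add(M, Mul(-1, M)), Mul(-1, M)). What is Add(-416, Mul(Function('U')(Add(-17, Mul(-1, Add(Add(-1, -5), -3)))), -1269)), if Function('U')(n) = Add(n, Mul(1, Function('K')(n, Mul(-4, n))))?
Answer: 50344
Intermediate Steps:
Function('K')(o, M) = Mul(-1, M) (Function('K')(o, M) = Add(0, Mul(-1, M)) = Mul(-1, M))
Function('U')(n) = Mul(5, n) (Function('U')(n) = Add(n, Mul(1, Mul(-1, Mul(-4, n)))) = Add(n, Mul(1, Mul(4, n))) = Add(n, Mul(4, n)) = Mul(5, n))
Add(-416, Mul(Function('U')(Add(-17, Mul(-1, Add(Add(-1, -5), -3)))), -1269)) = Add(-416, Mul(Mul(5, Add(-17, Mul(-1, Add(Add(-1, -5), -3)))), -1269)) = Add(-416, Mul(Mul(5, Add(-17, Mul(-1, Add(-6, -3)))), -1269)) = Add(-416, Mul(Mul(5, Add(-17, Mul(-1, -9))), -1269)) = Add(-416, Mul(Mul(5, Add(-17, 9)), -1269)) = Add(-416, Mul(Mul(5, -8), -1269)) = Add(-416, Mul(-40, -1269)) = Add(-416, 50760) = 50344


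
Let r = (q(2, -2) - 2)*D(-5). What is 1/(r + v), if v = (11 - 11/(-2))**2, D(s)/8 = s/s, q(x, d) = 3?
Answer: 4/1121 ≈ 0.0035682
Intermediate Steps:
D(s) = 8 (D(s) = 8*(s/s) = 8*1 = 8)
r = 8 (r = (3 - 2)*8 = 1*8 = 8)
v = 1089/4 (v = (11 - 11*(-1/2))**2 = (11 + 11/2)**2 = (33/2)**2 = 1089/4 ≈ 272.25)
1/(r + v) = 1/(8 + 1089/4) = 1/(1121/4) = 4/1121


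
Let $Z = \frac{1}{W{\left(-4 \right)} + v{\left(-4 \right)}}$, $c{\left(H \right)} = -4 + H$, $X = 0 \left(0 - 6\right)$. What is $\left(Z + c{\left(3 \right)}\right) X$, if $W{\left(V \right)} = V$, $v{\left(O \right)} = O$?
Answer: $0$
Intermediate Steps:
$X = 0$ ($X = 0 \left(-6\right) = 0$)
$Z = - \frac{1}{8}$ ($Z = \frac{1}{-4 - 4} = \frac{1}{-8} = - \frac{1}{8} \approx -0.125$)
$\left(Z + c{\left(3 \right)}\right) X = \left(- \frac{1}{8} + \left(-4 + 3\right)\right) 0 = \left(- \frac{1}{8} - 1\right) 0 = \left(- \frac{9}{8}\right) 0 = 0$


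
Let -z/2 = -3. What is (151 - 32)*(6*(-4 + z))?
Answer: 1428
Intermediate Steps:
z = 6 (z = -2*(-3) = 6)
(151 - 32)*(6*(-4 + z)) = (151 - 32)*(6*(-4 + 6)) = 119*(6*2) = 119*12 = 1428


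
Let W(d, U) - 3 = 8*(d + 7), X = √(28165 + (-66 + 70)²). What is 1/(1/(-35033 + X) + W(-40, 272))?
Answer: -320320874021/83603757263095 + √28181/83603757263095 ≈ -0.0038314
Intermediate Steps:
X = √28181 (X = √(28165 + 4²) = √(28165 + 16) = √28181 ≈ 167.87)
W(d, U) = 59 + 8*d (W(d, U) = 3 + 8*(d + 7) = 3 + 8*(7 + d) = 3 + (56 + 8*d) = 59 + 8*d)
1/(1/(-35033 + X) + W(-40, 272)) = 1/(1/(-35033 + √28181) + (59 + 8*(-40))) = 1/(1/(-35033 + √28181) + (59 - 320)) = 1/(1/(-35033 + √28181) - 261) = 1/(-261 + 1/(-35033 + √28181))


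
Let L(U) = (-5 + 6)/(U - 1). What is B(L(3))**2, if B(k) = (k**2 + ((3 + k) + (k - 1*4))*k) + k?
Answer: 9/16 ≈ 0.56250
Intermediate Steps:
L(U) = 1/(-1 + U)
B(k) = k + k**2 + k*(-1 + 2*k) (B(k) = (k**2 + ((3 + k) + (k - 4))*k) + k = (k**2 + ((3 + k) + (-4 + k))*k) + k = (k**2 + (-1 + 2*k)*k) + k = (k**2 + k*(-1 + 2*k)) + k = k + k**2 + k*(-1 + 2*k))
B(L(3))**2 = (3*(1/(-1 + 3))**2)**2 = (3*(1/2)**2)**2 = (3*(1/4))**2 = (3/4)**2 = 9/16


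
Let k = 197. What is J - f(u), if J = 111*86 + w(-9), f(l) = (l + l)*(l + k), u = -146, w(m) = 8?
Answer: 24446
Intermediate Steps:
f(l) = 2*l*(197 + l) (f(l) = (l + l)*(l + 197) = (2*l)*(197 + l) = 2*l*(197 + l))
J = 9554 (J = 111*86 + 8 = 9546 + 8 = 9554)
J - f(u) = 9554 - 2*(-146)*(197 - 146) = 9554 - 2*(-146)*51 = 9554 - 1*(-14892) = 9554 + 14892 = 24446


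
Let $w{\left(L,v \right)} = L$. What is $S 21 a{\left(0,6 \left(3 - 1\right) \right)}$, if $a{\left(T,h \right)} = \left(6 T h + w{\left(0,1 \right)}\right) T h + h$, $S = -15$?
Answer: $-3780$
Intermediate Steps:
$a{\left(T,h \right)} = h + 6 T^{2} h^{2}$ ($a{\left(T,h \right)} = \left(6 T h + 0\right) T h + h = 6 T h T h + h = 6 h T^{2} h + h = 6 T^{2} h^{2} + h = h + 6 T^{2} h^{2}$)
$S 21 a{\left(0,6 \left(3 - 1\right) \right)} = \left(-15\right) 21 \cdot 6 \left(3 - 1\right) \left(1 + 6 \cdot 6 \left(3 - 1\right) 0^{2}\right) = - 315 \cdot 6 \cdot 2 \left(1 + 6 \cdot 6 \cdot 2 \cdot 0\right) = - 315 \cdot 12 \left(1 + 6 \cdot 12 \cdot 0\right) = - 315 \cdot 12 \left(1 + 0\right) = - 315 \cdot 12 \cdot 1 = \left(-315\right) 12 = -3780$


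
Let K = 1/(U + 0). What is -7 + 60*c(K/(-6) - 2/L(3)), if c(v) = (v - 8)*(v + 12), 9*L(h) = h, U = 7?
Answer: -740224/147 ≈ -5035.5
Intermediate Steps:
L(h) = h/9
K = ⅐ (K = 1/(7 + 0) = 1/7 = ⅐ ≈ 0.14286)
c(v) = (-8 + v)*(12 + v)
-7 + 60*c(K/(-6) - 2/L(3)) = -7 + 60*(-96 + ((⅐)/(-6) - 2/((⅑)*3))² + 4*((⅐)/(-6) - 2/((⅑)*3))) = -7 + 60*(-96 + ((⅐)*(-⅙) - 2/⅓)² + 4*((⅐)*(-⅙) - 2/⅓)) = -7 + 60*(-96 + (-1/42 - 2*3)² + 4*(-1/42 - 2*3)) = -7 + 60*(-96 + (-1/42 - 6)² + 4*(-1/42 - 6)) = -7 + 60*(-96 + (-253/42)² + 4*(-253/42)) = -7 + 60*(-96 + 64009/1764 - 506/21) = -7 + 60*(-147839/1764) = -7 - 739195/147 = -740224/147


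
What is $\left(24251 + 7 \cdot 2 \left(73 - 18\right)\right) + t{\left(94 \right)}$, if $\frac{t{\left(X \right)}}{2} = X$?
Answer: $25209$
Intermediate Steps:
$t{\left(X \right)} = 2 X$
$\left(24251 + 7 \cdot 2 \left(73 - 18\right)\right) + t{\left(94 \right)} = \left(24251 + 7 \cdot 2 \left(73 - 18\right)\right) + 2 \cdot 94 = \left(24251 + 14 \cdot 55\right) + 188 = \left(24251 + 770\right) + 188 = 25021 + 188 = 25209$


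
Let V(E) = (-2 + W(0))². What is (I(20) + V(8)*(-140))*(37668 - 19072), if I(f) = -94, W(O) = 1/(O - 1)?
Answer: -25178984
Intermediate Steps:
W(O) = 1/(-1 + O)
V(E) = 9 (V(E) = (-2 + 1/(-1 + 0))² = (-2 + 1/(-1))² = (-2 - 1)² = (-3)² = 9)
(I(20) + V(8)*(-140))*(37668 - 19072) = (-94 + 9*(-140))*(37668 - 19072) = (-94 - 1260)*18596 = -1354*18596 = -25178984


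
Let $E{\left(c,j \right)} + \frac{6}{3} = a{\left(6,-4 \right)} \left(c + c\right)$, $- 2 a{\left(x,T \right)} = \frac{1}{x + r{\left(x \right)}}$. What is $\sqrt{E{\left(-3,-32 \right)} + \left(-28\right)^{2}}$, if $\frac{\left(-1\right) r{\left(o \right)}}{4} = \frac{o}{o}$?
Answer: $\frac{\sqrt{3134}}{2} \approx 27.991$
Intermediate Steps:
$r{\left(o \right)} = -4$ ($r{\left(o \right)} = - 4 \frac{o}{o} = \left(-4\right) 1 = -4$)
$a{\left(x,T \right)} = - \frac{1}{2 \left(-4 + x\right)}$ ($a{\left(x,T \right)} = - \frac{1}{2 \left(x - 4\right)} = - \frac{1}{2 \left(-4 + x\right)}$)
$E{\left(c,j \right)} = -2 - \frac{c}{2}$ ($E{\left(c,j \right)} = -2 + - \frac{1}{-8 + 2 \cdot 6} \left(c + c\right) = -2 + - \frac{1}{-8 + 12} \cdot 2 c = -2 + - \frac{1}{4} \cdot 2 c = -2 + \left(-1\right) \frac{1}{4} \cdot 2 c = -2 - \frac{2 c}{4} = -2 - \frac{c}{2}$)
$\sqrt{E{\left(-3,-32 \right)} + \left(-28\right)^{2}} = \sqrt{\left(-2 - - \frac{3}{2}\right) + \left(-28\right)^{2}} = \sqrt{\left(-2 + \frac{3}{2}\right) + 784} = \sqrt{- \frac{1}{2} + 784} = \sqrt{\frac{1567}{2}} = \frac{\sqrt{3134}}{2}$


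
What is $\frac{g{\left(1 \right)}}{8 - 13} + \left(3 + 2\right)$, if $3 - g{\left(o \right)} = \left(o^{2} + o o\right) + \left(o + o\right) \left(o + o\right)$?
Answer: $\frac{28}{5} \approx 5.6$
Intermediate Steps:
$g{\left(o \right)} = 3 - 6 o^{2}$ ($g{\left(o \right)} = 3 - \left(\left(o^{2} + o o\right) + \left(o + o\right) \left(o + o\right)\right) = 3 - \left(\left(o^{2} + o^{2}\right) + 2 o 2 o\right) = 3 - \left(2 o^{2} + 4 o^{2}\right) = 3 - 6 o^{2}$)
$\frac{g{\left(1 \right)}}{8 - 13} + \left(3 + 2\right) = \frac{3 - 6 \cdot 1^{2}}{8 - 13} + \left(3 + 2\right) = \frac{3 - 6}{-5} + 5 = \left(3 - 6\right) \left(- \frac{1}{5}\right) + 5 = \left(-3\right) \left(- \frac{1}{5}\right) + 5 = \frac{3}{5} + 5 = \frac{28}{5}$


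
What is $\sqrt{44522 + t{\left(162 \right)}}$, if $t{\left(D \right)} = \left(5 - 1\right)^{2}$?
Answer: $\sqrt{44538} \approx 211.04$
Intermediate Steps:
$t{\left(D \right)} = 16$ ($t{\left(D \right)} = 4^{2} = 16$)
$\sqrt{44522 + t{\left(162 \right)}} = \sqrt{44522 + 16} = \sqrt{44538}$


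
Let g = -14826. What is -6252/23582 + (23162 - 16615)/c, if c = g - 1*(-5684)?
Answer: -105773569/107793322 ≈ -0.98126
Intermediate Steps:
c = -9142 (c = -14826 - 1*(-5684) = -14826 + 5684 = -9142)
-6252/23582 + (23162 - 16615)/c = -6252/23582 + (23162 - 16615)/(-9142) = -6252*1/23582 + 6547*(-1/9142) = -3126/11791 - 6547/9142 = -105773569/107793322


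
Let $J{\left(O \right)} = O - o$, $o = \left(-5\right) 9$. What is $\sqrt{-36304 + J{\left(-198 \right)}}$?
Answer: $i \sqrt{36457} \approx 190.94 i$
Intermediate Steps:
$o = -45$
$J{\left(O \right)} = 45 + O$ ($J{\left(O \right)} = O - -45 = O + 45 = 45 + O$)
$\sqrt{-36304 + J{\left(-198 \right)}} = \sqrt{-36304 + \left(45 - 198\right)} = \sqrt{-36304 - 153} = \sqrt{-36457} = i \sqrt{36457}$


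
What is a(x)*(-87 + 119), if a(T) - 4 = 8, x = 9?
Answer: 384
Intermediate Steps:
a(T) = 12 (a(T) = 4 + 8 = 12)
a(x)*(-87 + 119) = 12*(-87 + 119) = 12*32 = 384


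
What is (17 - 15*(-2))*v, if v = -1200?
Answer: -56400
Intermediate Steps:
(17 - 15*(-2))*v = (17 - 15*(-2))*(-1200) = (17 + 30)*(-1200) = 47*(-1200) = -56400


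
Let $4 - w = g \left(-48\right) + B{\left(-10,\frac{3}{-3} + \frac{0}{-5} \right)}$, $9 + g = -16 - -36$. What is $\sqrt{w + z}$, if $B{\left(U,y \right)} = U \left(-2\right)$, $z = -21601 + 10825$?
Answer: $2 i \sqrt{2566} \approx 101.31 i$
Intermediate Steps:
$z = -10776$
$g = 11$ ($g = -9 - -20 = -9 + \left(-16 + 36\right) = -9 + 20 = 11$)
$B{\left(U,y \right)} = - 2 U$
$w = 512$ ($w = 4 - \left(11 \left(-48\right) - -20\right) = 4 - \left(-528 + 20\right) = 4 - -508 = 4 + 508 = 512$)
$\sqrt{w + z} = \sqrt{512 - 10776} = \sqrt{-10264} = 2 i \sqrt{2566}$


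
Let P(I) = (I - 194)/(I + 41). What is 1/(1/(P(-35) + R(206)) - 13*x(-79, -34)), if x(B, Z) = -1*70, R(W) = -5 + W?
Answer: 977/889076 ≈ 0.0010989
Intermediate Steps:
P(I) = (-194 + I)/(41 + I)
x(B, Z) = -70
1/(1/(P(-35) + R(206)) - 13*x(-79, -34)) = 1/(1/((-194 - 35)/(41 - 35) + (-5 + 206)) - 13*(-70)) = 1/(1/(-229/6 + 201) + 910) = 1/(1/(977/6) + 910) = 1/(6/977 + 910) = 1/(889076/977) = 977/889076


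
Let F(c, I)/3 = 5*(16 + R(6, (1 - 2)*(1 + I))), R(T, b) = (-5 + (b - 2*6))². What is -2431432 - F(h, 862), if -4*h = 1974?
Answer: -14047672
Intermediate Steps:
R(T, b) = (-17 + b)² (R(T, b) = (-5 + (b - 12))² = (-5 + (-12 + b))² = (-17 + b)²)
h = -987/2 (h = -¼*1974 = -987/2 ≈ -493.50)
F(c, I) = 240 + 15*(-18 - I)² (F(c, I) = 3*(5*(16 + (-17 + (1 - 2)*(1 + I))²)) = 3*(5*(16 + (-17 - (1 + I))²)) = 3*(5*(16 + (-17 + (-1 - I))²)) = 3*(5*(16 + (-18 - I)²)) = 3*(80 + 5*(-18 - I)²) = 240 + 15*(-18 - I)²)
-2431432 - F(h, 862) = -2431432 - (240 + 15*(18 + 862)²) = -2431432 - (240 + 15*880²) = -2431432 - (240 + 15*774400) = -2431432 - (240 + 11616000) = -2431432 - 1*11616240 = -2431432 - 11616240 = -14047672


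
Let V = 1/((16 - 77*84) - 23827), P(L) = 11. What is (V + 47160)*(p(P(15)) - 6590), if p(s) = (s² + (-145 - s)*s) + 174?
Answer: -11439368646029/30279 ≈ -3.7780e+8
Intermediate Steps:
V = -1/30279 (V = 1/((16 - 6468) - 23827) = 1/(-6452 - 23827) = 1/(-30279) = -1/30279 ≈ -3.3026e-5)
p(s) = 174 + s² + s*(-145 - s) (p(s) = (s² + s*(-145 - s)) + 174 = 174 + s² + s*(-145 - s))
(V + 47160)*(p(P(15)) - 6590) = (-1/30279 + 47160)*((174 - 145*11) - 6590) = 1427957639*((174 - 1595) - 6590)/30279 = 1427957639*(-1421 - 6590)/30279 = (1427957639/30279)*(-8011) = -11439368646029/30279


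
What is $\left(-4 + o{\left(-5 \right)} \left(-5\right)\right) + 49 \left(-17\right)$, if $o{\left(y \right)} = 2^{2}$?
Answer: $-857$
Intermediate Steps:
$o{\left(y \right)} = 4$
$\left(-4 + o{\left(-5 \right)} \left(-5\right)\right) + 49 \left(-17\right) = \left(-4 + 4 \left(-5\right)\right) + 49 \left(-17\right) = \left(-4 - 20\right) - 833 = -24 - 833 = -857$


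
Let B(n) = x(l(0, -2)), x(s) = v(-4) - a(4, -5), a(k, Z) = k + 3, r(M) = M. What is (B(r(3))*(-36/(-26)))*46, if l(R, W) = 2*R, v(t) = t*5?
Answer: -22356/13 ≈ -1719.7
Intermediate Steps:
a(k, Z) = 3 + k
v(t) = 5*t
x(s) = -27 (x(s) = 5*(-4) - (3 + 4) = -20 - 1*7 = -20 - 7 = -27)
B(n) = -27
(B(r(3))*(-36/(-26)))*46 = -(-972)/(-26)*46 = -(-972)*(-1)/26*46 = -27*18/13*46 = -486/13*46 = -22356/13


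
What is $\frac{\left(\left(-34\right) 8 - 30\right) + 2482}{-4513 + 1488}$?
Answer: $- \frac{436}{605} \approx -0.72066$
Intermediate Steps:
$\frac{\left(\left(-34\right) 8 - 30\right) + 2482}{-4513 + 1488} = \frac{\left(-272 - 30\right) + 2482}{-3025} = \left(-302 + 2482\right) \left(- \frac{1}{3025}\right) = 2180 \left(- \frac{1}{3025}\right) = - \frac{436}{605}$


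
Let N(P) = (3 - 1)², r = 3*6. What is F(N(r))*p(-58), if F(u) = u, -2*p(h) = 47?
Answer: -94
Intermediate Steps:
p(h) = -47/2 (p(h) = -½*47 = -47/2)
r = 18
N(P) = 4 (N(P) = 2² = 4)
F(N(r))*p(-58) = 4*(-47/2) = -94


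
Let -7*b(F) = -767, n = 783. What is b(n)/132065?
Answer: 767/924455 ≈ 0.00082968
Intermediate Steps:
b(F) = 767/7 (b(F) = -1/7*(-767) = 767/7)
b(n)/132065 = (767/7)/132065 = (767/7)*(1/132065) = 767/924455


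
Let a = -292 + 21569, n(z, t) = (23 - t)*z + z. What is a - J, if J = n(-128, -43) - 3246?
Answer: 33099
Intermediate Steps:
n(z, t) = z + z*(23 - t) (n(z, t) = z*(23 - t) + z = z + z*(23 - t))
J = -11822 (J = -128*(24 - 1*(-43)) - 3246 = -128*(24 + 43) - 3246 = -128*67 - 3246 = -8576 - 3246 = -11822)
a = 21277
a - J = 21277 - 1*(-11822) = 21277 + 11822 = 33099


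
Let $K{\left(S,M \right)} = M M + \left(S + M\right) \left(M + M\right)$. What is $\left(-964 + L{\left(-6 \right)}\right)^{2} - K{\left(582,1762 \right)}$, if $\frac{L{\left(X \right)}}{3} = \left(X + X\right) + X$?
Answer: $-10328576$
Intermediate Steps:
$L{\left(X \right)} = 9 X$ ($L{\left(X \right)} = 3 \left(\left(X + X\right) + X\right) = 3 \left(2 X + X\right) = 3 \cdot 3 X = 9 X$)
$K{\left(S,M \right)} = M^{2} + 2 M \left(M + S\right)$ ($K{\left(S,M \right)} = M^{2} + \left(M + S\right) 2 M = M^{2} + 2 M \left(M + S\right)$)
$\left(-964 + L{\left(-6 \right)}\right)^{2} - K{\left(582,1762 \right)} = \left(-964 + 9 \left(-6\right)\right)^{2} - 1762 \left(2 \cdot 582 + 3 \cdot 1762\right) = \left(-964 - 54\right)^{2} - 1762 \left(1164 + 5286\right) = \left(-1018\right)^{2} - 1762 \cdot 6450 = 1036324 - 11364900 = -10328576$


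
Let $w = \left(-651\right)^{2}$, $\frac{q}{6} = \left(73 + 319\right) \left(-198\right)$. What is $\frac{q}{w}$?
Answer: $- \frac{1056}{961} \approx -1.0989$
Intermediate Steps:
$q = -465696$ ($q = 6 \left(73 + 319\right) \left(-198\right) = 6 \cdot 392 \left(-198\right) = 6 \left(-77616\right) = -465696$)
$w = 423801$
$\frac{q}{w} = - \frac{465696}{423801} = \left(-465696\right) \frac{1}{423801} = - \frac{1056}{961}$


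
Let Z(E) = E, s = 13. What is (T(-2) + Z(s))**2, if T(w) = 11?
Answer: 576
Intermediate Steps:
(T(-2) + Z(s))**2 = (11 + 13)**2 = 24**2 = 576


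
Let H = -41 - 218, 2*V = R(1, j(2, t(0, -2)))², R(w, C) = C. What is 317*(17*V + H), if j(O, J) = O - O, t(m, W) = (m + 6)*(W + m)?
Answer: -82103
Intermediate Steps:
t(m, W) = (6 + m)*(W + m)
j(O, J) = 0
V = 0 (V = (½)*0² = (½)*0 = 0)
H = -259
317*(17*V + H) = 317*(17*0 - 259) = 317*(0 - 259) = 317*(-259) = -82103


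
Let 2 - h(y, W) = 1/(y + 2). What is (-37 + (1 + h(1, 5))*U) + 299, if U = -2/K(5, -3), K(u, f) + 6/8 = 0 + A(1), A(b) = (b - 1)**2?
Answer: 2422/9 ≈ 269.11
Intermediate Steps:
A(b) = (-1 + b)**2
K(u, f) = -3/4 (K(u, f) = -3/4 + (0 + (-1 + 1)**2) = -3/4 + (0 + 0**2) = -3/4 + (0 + 0) = -3/4 + 0 = -3/4)
h(y, W) = 2 - 1/(2 + y) (h(y, W) = 2 - 1/(y + 2) = 2 - 1/(2 + y))
U = 8/3 (U = -2/(-3/4) = -2*(-4/3) = 8/3 ≈ 2.6667)
(-37 + (1 + h(1, 5))*U) + 299 = (-37 + (1 + (3 + 2*1)/(2 + 1))*(8/3)) + 299 = (-37 + (1 + (3 + 2)/3)*(8/3)) + 299 = (-37 + (1 + (1/3)*5)*(8/3)) + 299 = (-37 + (1 + 5/3)*(8/3)) + 299 = (-37 + (8/3)*(8/3)) + 299 = (-37 + 64/9) + 299 = -269/9 + 299 = 2422/9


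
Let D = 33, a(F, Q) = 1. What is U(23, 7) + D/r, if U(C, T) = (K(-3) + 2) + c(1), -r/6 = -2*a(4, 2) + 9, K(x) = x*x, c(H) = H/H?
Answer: 157/14 ≈ 11.214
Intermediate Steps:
c(H) = 1
K(x) = x²
r = -42 (r = -6*(-2*1 + 9) = -6*(-2 + 9) = -6*7 = -42)
U(C, T) = 12 (U(C, T) = ((-3)² + 2) + 1 = (9 + 2) + 1 = 11 + 1 = 12)
U(23, 7) + D/r = 12 + 33/(-42) = 12 + 33*(-1/42) = 12 - 11/14 = 157/14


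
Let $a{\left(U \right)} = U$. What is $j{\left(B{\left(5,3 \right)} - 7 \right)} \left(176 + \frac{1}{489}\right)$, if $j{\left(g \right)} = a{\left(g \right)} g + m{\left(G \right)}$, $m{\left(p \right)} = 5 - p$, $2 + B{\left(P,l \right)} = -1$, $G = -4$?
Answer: $\frac{9381085}{489} \approx 19184.0$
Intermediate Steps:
$B{\left(P,l \right)} = -3$ ($B{\left(P,l \right)} = -2 - 1 = -3$)
$j{\left(g \right)} = 9 + g^{2}$ ($j{\left(g \right)} = g g + \left(5 - -4\right) = g^{2} + \left(5 + 4\right) = g^{2} + 9 = 9 + g^{2}$)
$j{\left(B{\left(5,3 \right)} - 7 \right)} \left(176 + \frac{1}{489}\right) = \left(9 + \left(-3 - 7\right)^{2}\right) \left(176 + \frac{1}{489}\right) = \left(9 + \left(-10\right)^{2}\right) \frac{86065}{489} = \left(9 + 100\right) \frac{86065}{489} = 109 \cdot \frac{86065}{489} = \frac{9381085}{489}$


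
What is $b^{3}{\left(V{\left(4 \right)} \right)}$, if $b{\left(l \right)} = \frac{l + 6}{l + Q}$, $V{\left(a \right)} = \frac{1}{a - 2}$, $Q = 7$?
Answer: $\frac{2197}{3375} \approx 0.65096$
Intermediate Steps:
$V{\left(a \right)} = \frac{1}{-2 + a}$
$b{\left(l \right)} = \frac{6 + l}{7 + l}$ ($b{\left(l \right)} = \frac{l + 6}{l + 7} = \frac{6 + l}{7 + l}$)
$b^{3}{\left(V{\left(4 \right)} \right)} = \left(\frac{6 + \frac{1}{-2 + 4}}{7 + \frac{1}{-2 + 4}}\right)^{3} = \left(\frac{6 + \frac{1}{2}}{7 + \frac{1}{2}}\right)^{3} = \left(\frac{1}{\frac{15}{2}} \cdot \frac{13}{2}\right)^{3} = \left(\frac{2}{15} \cdot \frac{13}{2}\right)^{3} = \left(\frac{13}{15}\right)^{3} = \frac{2197}{3375}$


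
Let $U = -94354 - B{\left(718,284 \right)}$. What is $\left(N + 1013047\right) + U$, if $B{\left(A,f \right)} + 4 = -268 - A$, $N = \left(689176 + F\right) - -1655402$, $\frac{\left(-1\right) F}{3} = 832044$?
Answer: $768129$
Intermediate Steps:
$F = -2496132$ ($F = \left(-3\right) 832044 = -2496132$)
$N = -151554$ ($N = \left(689176 - 2496132\right) - -1655402 = -1806956 + 1655402 = -151554$)
$B{\left(A,f \right)} = -272 - A$ ($B{\left(A,f \right)} = -4 - \left(268 + A\right) = -272 - A$)
$U = -93364$ ($U = -94354 - \left(-272 - 718\right) = -94354 - -990 = -94354 + 990 = -93364$)
$\left(N + 1013047\right) + U = \left(-151554 + 1013047\right) - 93364 = 861493 - 93364 = 768129$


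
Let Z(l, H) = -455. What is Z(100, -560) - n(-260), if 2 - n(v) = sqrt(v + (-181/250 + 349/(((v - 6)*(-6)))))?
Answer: -457 + I*sqrt(103681771935)/19950 ≈ -457.0 + 16.14*I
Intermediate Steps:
n(v) = 2 - sqrt(-181/250 + v + 349/(36 - 6*v)) (n(v) = 2 - sqrt(v + (-181/250 + 349/(((v - 6)*(-6))))) = 2 - sqrt(v + (-181*1/250 + 349/(((-6 + v)*(-6))))) = 2 - sqrt(v + (-181/250 + 349/(36 - 6*v))) = 2 - sqrt(-181/250 + v + 349/(36 - 6*v)))
Z(100, -560) - n(-260) = -455 - (2 - sqrt(-16290 - 1308750/(-6 - 260) + 22500*(-260))/150) = -455 - (2 - sqrt(-16290 - 1308750/(-266) - 5850000)/150) = -455 - (2 - sqrt(-16290 - 1308750*(-1/266) - 5850000)/150) = -455 - (2 - sqrt(-16290 + 654375/133 - 5850000)/150) = -455 - (2 - I*sqrt(103681771935)/19950) = -455 + (-2 + I*sqrt(103681771935)/19950) = -457 + I*sqrt(103681771935)/19950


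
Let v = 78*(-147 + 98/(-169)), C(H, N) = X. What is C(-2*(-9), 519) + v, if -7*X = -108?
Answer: -1046118/91 ≈ -11496.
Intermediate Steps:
X = 108/7 (X = -⅐*(-108) = 108/7 ≈ 15.429)
C(H, N) = 108/7
v = -149646/13 (v = 78*(-147 + 98*(-1/169)) = 78*(-147 - 98/169) = 78*(-24941/169) = -149646/13 ≈ -11511.)
C(-2*(-9), 519) + v = 108/7 - 149646/13 = -1046118/91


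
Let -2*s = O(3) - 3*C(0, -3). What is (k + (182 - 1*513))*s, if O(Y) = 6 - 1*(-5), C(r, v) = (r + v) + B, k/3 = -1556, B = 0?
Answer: 49990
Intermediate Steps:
k = -4668 (k = 3*(-1556) = -4668)
C(r, v) = r + v (C(r, v) = (r + v) + 0 = r + v)
O(Y) = 11 (O(Y) = 6 + 5 = 11)
s = -10 (s = -(11 - 3*(0 - 3))/2 = -(11 - 3*(-3))/2 = -(11 + 9)/2 = -½*20 = -10)
(k + (182 - 1*513))*s = (-4668 + (182 - 1*513))*(-10) = (-4668 + (182 - 513))*(-10) = (-4668 - 331)*(-10) = -4999*(-10) = 49990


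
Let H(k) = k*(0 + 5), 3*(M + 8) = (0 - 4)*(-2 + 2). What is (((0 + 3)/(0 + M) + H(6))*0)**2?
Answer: 0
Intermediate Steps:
M = -8 (M = -8 + ((0 - 4)*(-2 + 2))/3 = -8 + (-4*0)/3 = -8 + (1/3)*0 = -8 + 0 = -8)
H(k) = 5*k (H(k) = k*5 = 5*k)
(((0 + 3)/(0 + M) + H(6))*0)**2 = (((0 + 3)/(0 - 8) + 5*6)*0)**2 = ((3/(-8) + 30)*0)**2 = ((3*(-1/8) + 30)*0)**2 = ((-3/8 + 30)*0)**2 = ((237/8)*0)**2 = 0**2 = 0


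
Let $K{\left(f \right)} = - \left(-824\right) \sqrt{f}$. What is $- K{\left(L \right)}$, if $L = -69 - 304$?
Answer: $- 824 i \sqrt{373} \approx - 15914.0 i$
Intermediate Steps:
$L = -373$ ($L = -69 - 304 = -373$)
$K{\left(f \right)} = 824 \sqrt{f}$
$- K{\left(L \right)} = - 824 \sqrt{-373} = - 824 i \sqrt{373}$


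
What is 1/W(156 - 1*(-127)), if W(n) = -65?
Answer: -1/65 ≈ -0.015385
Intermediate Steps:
1/W(156 - 1*(-127)) = 1/(-65) = -1/65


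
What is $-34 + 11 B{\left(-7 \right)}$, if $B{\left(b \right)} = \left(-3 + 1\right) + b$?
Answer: $-133$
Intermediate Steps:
$B{\left(b \right)} = -2 + b$
$-34 + 11 B{\left(-7 \right)} = -34 + 11 \left(-2 - 7\right) = -34 + 11 \left(-9\right) = -34 - 99 = -133$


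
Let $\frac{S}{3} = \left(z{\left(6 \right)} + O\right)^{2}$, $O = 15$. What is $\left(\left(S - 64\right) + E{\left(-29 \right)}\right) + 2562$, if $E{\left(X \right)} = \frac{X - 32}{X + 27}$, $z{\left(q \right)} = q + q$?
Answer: $\frac{9431}{2} \approx 4715.5$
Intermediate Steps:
$z{\left(q \right)} = 2 q$
$E{\left(X \right)} = \frac{-32 + X}{27 + X}$
$S = 2187$ ($S = 3 \left(2 \cdot 6 + 15\right)^{2} = 3 \left(12 + 15\right)^{2} = 3 \cdot 27^{2} = 3 \cdot 729 = 2187$)
$\left(\left(S - 64\right) + E{\left(-29 \right)}\right) + 2562 = \left(\left(2187 - 64\right) + \frac{-32 - 29}{27 - 29}\right) + 2562 = \left(\left(2187 - 64\right) + \frac{1}{-2} \left(-61\right)\right) + 2562 = \left(2123 - - \frac{61}{2}\right) + 2562 = \left(2123 + \frac{61}{2}\right) + 2562 = \frac{4307}{2} + 2562 = \frac{9431}{2}$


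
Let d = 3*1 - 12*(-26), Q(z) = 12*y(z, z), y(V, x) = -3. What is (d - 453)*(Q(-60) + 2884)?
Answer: -393024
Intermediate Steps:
Q(z) = -36 (Q(z) = 12*(-3) = -36)
d = 315 (d = 3 + 312 = 315)
(d - 453)*(Q(-60) + 2884) = (315 - 453)*(-36 + 2884) = -138*2848 = -393024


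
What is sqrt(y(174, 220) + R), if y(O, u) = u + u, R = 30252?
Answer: 2*sqrt(7673) ≈ 175.19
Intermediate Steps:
y(O, u) = 2*u
sqrt(y(174, 220) + R) = sqrt(2*220 + 30252) = sqrt(440 + 30252) = sqrt(30692) = 2*sqrt(7673)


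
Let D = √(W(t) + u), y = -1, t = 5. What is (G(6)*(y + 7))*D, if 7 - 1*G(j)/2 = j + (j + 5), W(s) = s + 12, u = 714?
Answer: -120*√731 ≈ -3244.4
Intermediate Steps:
W(s) = 12 + s
G(j) = 4 - 4*j (G(j) = 14 - 2*(j + (j + 5)) = 14 - 2*(j + (5 + j)) = 14 - 2*(5 + 2*j) = 14 + (-10 - 4*j) = 4 - 4*j)
D = √731 (D = √((12 + 5) + 714) = √(17 + 714) = √731 ≈ 27.037)
(G(6)*(y + 7))*D = ((4 - 4*6)*(-1 + 7))*√731 = ((4 - 24)*6)*√731 = (-20*6)*√731 = -120*√731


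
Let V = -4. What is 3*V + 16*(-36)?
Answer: -588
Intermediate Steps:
3*V + 16*(-36) = 3*(-4) + 16*(-36) = -12 - 576 = -588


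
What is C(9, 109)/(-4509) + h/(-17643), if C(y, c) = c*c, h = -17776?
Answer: -43154833/26517429 ≈ -1.6274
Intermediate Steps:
C(y, c) = c²
C(9, 109)/(-4509) + h/(-17643) = 109²/(-4509) - 17776/(-17643) = 11881*(-1/4509) - 17776*(-1/17643) = -11881/4509 + 17776/17643 = -43154833/26517429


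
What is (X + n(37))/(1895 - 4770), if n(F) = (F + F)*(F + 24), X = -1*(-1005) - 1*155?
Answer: -5364/2875 ≈ -1.8657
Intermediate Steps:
X = 850 (X = 1005 - 155 = 850)
n(F) = 2*F*(24 + F) (n(F) = (2*F)*(24 + F) = 2*F*(24 + F))
(X + n(37))/(1895 - 4770) = (850 + 2*37*(24 + 37))/(1895 - 4770) = (850 + 2*37*61)/(-2875) = (850 + 4514)*(-1/2875) = 5364*(-1/2875) = -5364/2875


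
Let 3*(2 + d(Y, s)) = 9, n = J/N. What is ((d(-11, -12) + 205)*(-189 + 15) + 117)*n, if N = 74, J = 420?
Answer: -7502670/37 ≈ -2.0277e+5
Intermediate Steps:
n = 210/37 (n = 420/74 = 420*(1/74) = 210/37 ≈ 5.6757)
d(Y, s) = 1 (d(Y, s) = -2 + (⅓)*9 = -2 + 3 = 1)
((d(-11, -12) + 205)*(-189 + 15) + 117)*n = ((1 + 205)*(-189 + 15) + 117)*(210/37) = (206*(-174) + 117)*(210/37) = (-35844 + 117)*(210/37) = -35727*210/37 = -7502670/37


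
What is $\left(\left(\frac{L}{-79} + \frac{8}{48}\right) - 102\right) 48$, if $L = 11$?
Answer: $- \frac{386680}{79} \approx -4894.7$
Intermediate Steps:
$\left(\left(\frac{L}{-79} + \frac{8}{48}\right) - 102\right) 48 = \left(\left(\frac{11}{-79} + \frac{8}{48}\right) - 102\right) 48 = \left(\left(11 \left(- \frac{1}{79}\right) + 8 \cdot \frac{1}{48}\right) - 102\right) 48 = \left(\left(- \frac{11}{79} + \frac{1}{6}\right) - 102\right) 48 = \left(\frac{13}{474} - 102\right) 48 = \left(- \frac{48335}{474}\right) 48 = - \frac{386680}{79}$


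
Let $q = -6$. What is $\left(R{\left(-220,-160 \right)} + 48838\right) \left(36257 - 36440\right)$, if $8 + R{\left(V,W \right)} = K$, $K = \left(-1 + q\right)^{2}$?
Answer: $-8944857$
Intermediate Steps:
$K = 49$ ($K = \left(-1 - 6\right)^{2} = \left(-7\right)^{2} = 49$)
$R{\left(V,W \right)} = 41$ ($R{\left(V,W \right)} = -8 + 49 = 41$)
$\left(R{\left(-220,-160 \right)} + 48838\right) \left(36257 - 36440\right) = \left(41 + 48838\right) \left(36257 - 36440\right) = 48879 \left(-183\right) = -8944857$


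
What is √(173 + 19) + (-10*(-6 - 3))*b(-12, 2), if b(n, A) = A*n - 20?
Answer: -3960 + 8*√3 ≈ -3946.1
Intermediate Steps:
b(n, A) = -20 + A*n
√(173 + 19) + (-10*(-6 - 3))*b(-12, 2) = √(173 + 19) + (-10*(-6 - 3))*(-20 + 2*(-12)) = √192 + (-10*(-9))*(-20 - 24) = 8*√3 + 90*(-44) = 8*√3 - 3960 = -3960 + 8*√3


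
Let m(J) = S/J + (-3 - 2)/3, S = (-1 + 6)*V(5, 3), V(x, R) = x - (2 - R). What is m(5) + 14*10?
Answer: 433/3 ≈ 144.33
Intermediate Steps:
V(x, R) = -2 + R + x (V(x, R) = x + (-2 + R) = -2 + R + x)
S = 30 (S = (-1 + 6)*(-2 + 3 + 5) = 5*6 = 30)
m(J) = -5/3 + 30/J (m(J) = 30/J + (-3 - 2)/3 = 30/J - 5*⅓ = 30/J - 5/3 = -5/3 + 30/J)
m(5) + 14*10 = (-5/3 + 30/5) + 14*10 = (-5/3 + 30*(⅕)) + 140 = (-5/3 + 6) + 140 = 13/3 + 140 = 433/3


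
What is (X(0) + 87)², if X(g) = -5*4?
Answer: 4489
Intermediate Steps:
X(g) = -20
(X(0) + 87)² = (-20 + 87)² = 67² = 4489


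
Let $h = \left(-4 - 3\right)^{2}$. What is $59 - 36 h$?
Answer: $-1705$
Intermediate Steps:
$h = 49$ ($h = \left(-7\right)^{2} = 49$)
$59 - 36 h = 59 - 1764 = -1705$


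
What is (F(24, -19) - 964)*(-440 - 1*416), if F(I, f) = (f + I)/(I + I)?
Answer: 4950569/6 ≈ 8.2510e+5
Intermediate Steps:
F(I, f) = (I + f)/(2*I) (F(I, f) = (I + f)/((2*I)) = (I + f)*(1/(2*I)) = (I + f)/(2*I))
(F(24, -19) - 964)*(-440 - 1*416) = ((1/2)*(24 - 19)/24 - 964)*(-440 - 1*416) = ((1/2)*(1/24)*5 - 964)*(-440 - 416) = (5/48 - 964)*(-856) = -46267/48*(-856) = 4950569/6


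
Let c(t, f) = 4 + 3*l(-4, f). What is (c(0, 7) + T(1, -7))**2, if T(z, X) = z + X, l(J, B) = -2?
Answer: 64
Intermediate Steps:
T(z, X) = X + z
c(t, f) = -2 (c(t, f) = 4 + 3*(-2) = 4 - 6 = -2)
(c(0, 7) + T(1, -7))**2 = (-2 + (-7 + 1))**2 = (-2 - 6)**2 = (-8)**2 = 64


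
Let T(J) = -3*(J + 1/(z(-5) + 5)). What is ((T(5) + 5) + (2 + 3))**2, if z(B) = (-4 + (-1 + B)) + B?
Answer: 2209/100 ≈ 22.090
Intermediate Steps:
z(B) = -5 + 2*B (z(B) = (-5 + B) + B = -5 + 2*B)
T(J) = 3/10 - 3*J (T(J) = -3*(J + 1/((-5 + 2*(-5)) + 5)) = -3*(J + 1/((-5 - 10) + 5)) = -3*(J + 1/(-15 + 5)) = -3*(J + 1/(-10)) = -3*(J - 1/10) = -3*(-1/10 + J) = 3/10 - 3*J)
((T(5) + 5) + (2 + 3))**2 = (((3/10 - 3*5) + 5) + (2 + 3))**2 = (((3/10 - 15) + 5) + 5)**2 = ((-147/10 + 5) + 5)**2 = (-97/10 + 5)**2 = (-47/10)**2 = 2209/100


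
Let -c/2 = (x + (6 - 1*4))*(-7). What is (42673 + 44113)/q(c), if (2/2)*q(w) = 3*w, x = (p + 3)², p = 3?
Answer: 6199/114 ≈ 54.377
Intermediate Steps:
x = 36 (x = (3 + 3)² = 6² = 36)
c = 532 (c = -2*(36 + (6 - 1*4))*(-7) = -2*(36 + (6 - 4))*(-7) = -2*(36 + 2)*(-7) = -76*(-7) = -2*(-266) = 532)
q(w) = 3*w
(42673 + 44113)/q(c) = (42673 + 44113)/((3*532)) = 86786/1596 = 86786*(1/1596) = 6199/114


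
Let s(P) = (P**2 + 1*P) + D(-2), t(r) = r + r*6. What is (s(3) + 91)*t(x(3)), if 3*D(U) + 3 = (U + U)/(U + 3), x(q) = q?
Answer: 2114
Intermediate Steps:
D(U) = -1 + 2*U/(3*(3 + U)) (D(U) = -1 + ((U + U)/(U + 3))/3 = -1 + ((2*U)/(3 + U))/3 = -1 + (2*U/(3 + U))/3 = -1 + 2*U/(3*(3 + U)))
t(r) = 7*r (t(r) = r + 6*r = 7*r)
s(P) = -7/3 + P + P**2 (s(P) = (P**2 + 1*P) + (-9 - 1*(-2))/(3*(3 - 2)) = (P**2 + P) + (1/3)*(-9 + 2)/1 = (P + P**2) + (1/3)*1*(-7) = (P + P**2) - 7/3 = -7/3 + P + P**2)
(s(3) + 91)*t(x(3)) = ((-7/3 + 3 + 3**2) + 91)*(7*3) = ((-7/3 + 3 + 9) + 91)*21 = (29/3 + 91)*21 = (302/3)*21 = 2114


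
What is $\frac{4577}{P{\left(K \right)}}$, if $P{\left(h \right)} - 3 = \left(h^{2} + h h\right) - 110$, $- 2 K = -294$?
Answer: $\frac{4577}{43111} \approx 0.10617$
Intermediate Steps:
$K = 147$ ($K = \left(- \frac{1}{2}\right) \left(-294\right) = 147$)
$P{\left(h \right)} = -107 + 2 h^{2}$ ($P{\left(h \right)} = 3 - \left(110 - h^{2} - h h\right) = 3 + \left(\left(h^{2} + h^{2}\right) - 110\right) = 3 + \left(2 h^{2} - 110\right) = 3 + \left(-110 + 2 h^{2}\right) = -107 + 2 h^{2}$)
$\frac{4577}{P{\left(K \right)}} = \frac{4577}{-107 + 2 \cdot 147^{2}} = \frac{4577}{-107 + 2 \cdot 21609} = \frac{4577}{-107 + 43218} = \frac{4577}{43111}$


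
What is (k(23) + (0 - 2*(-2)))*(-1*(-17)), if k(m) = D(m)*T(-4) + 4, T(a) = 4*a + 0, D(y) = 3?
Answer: -680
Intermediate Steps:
T(a) = 4*a
k(m) = -44 (k(m) = 3*(4*(-4)) + 4 = 3*(-16) + 4 = -48 + 4 = -44)
(k(23) + (0 - 2*(-2)))*(-1*(-17)) = (-44 + (0 - 2*(-2)))*(-1*(-17)) = (-44 + (0 + 4))*17 = (-44 + 4)*17 = -40*17 = -680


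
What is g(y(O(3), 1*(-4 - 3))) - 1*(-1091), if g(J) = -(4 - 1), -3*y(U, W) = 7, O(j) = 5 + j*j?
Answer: 1088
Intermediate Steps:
O(j) = 5 + j**2
y(U, W) = -7/3 (y(U, W) = -1/3*7 = -7/3)
g(J) = -3 (g(J) = -1*3 = -3)
g(y(O(3), 1*(-4 - 3))) - 1*(-1091) = -3 - 1*(-1091) = -3 + 1091 = 1088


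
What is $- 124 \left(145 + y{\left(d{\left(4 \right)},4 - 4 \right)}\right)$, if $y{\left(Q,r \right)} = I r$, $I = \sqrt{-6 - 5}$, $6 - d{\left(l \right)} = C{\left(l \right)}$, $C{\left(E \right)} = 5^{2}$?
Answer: $-17980$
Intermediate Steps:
$C{\left(E \right)} = 25$
$d{\left(l \right)} = -19$ ($d{\left(l \right)} = 6 - 25 = -19$)
$I = i \sqrt{11}$ ($I = \sqrt{-11} = i \sqrt{11} \approx 3.3166 i$)
$y{\left(Q,r \right)} = i r \sqrt{11}$ ($y{\left(Q,r \right)} = i \sqrt{11} r = i r \sqrt{11}$)
$- 124 \left(145 + y{\left(d{\left(4 \right)},4 - 4 \right)}\right) = - 124 \left(145 + i \left(4 - 4\right) \sqrt{11}\right) = - 124 \left(145 + i 0 \sqrt{11}\right) = - 124 \left(145 + 0\right) = \left(-124\right) 145 = -17980$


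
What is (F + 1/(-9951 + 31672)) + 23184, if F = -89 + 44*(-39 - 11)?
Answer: 453860296/21721 ≈ 20895.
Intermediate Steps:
F = -2289 (F = -89 + 44*(-50) = -89 - 2200 = -2289)
(F + 1/(-9951 + 31672)) + 23184 = (-2289 + 1/(-9951 + 31672)) + 23184 = (-2289 + 1/21721) + 23184 = -49719368/21721 + 23184 = 453860296/21721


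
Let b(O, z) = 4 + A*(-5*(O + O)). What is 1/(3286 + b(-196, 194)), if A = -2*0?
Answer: 1/3290 ≈ 0.00030395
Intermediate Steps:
A = 0
b(O, z) = 4 (b(O, z) = 4 + 0*(-5*(O + O)) = 4 + 0*(-10*O) = 4 + 0 = 4)
1/(3286 + b(-196, 194)) = 1/(3286 + 4) = 1/3290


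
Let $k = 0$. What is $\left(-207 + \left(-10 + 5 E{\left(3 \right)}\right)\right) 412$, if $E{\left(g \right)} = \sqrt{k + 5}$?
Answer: $-89404 + 2060 \sqrt{5} \approx -84798.0$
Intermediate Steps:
$E{\left(g \right)} = \sqrt{5}$ ($E{\left(g \right)} = \sqrt{0 + 5} = \sqrt{5}$)
$\left(-207 + \left(-10 + 5 E{\left(3 \right)}\right)\right) 412 = \left(-207 - \left(10 - 5 \sqrt{5}\right)\right) 412 = \left(-217 + 5 \sqrt{5}\right) 412 = -89404 + 2060 \sqrt{5}$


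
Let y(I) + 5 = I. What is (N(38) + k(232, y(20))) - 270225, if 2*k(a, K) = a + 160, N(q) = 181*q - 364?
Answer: -263515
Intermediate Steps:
y(I) = -5 + I
N(q) = -364 + 181*q
k(a, K) = 80 + a/2 (k(a, K) = (a + 160)/2 = (160 + a)/2 = 80 + a/2)
(N(38) + k(232, y(20))) - 270225 = ((-364 + 181*38) + (80 + (1/2)*232)) - 270225 = ((-364 + 6878) + (80 + 116)) - 270225 = (6514 + 196) - 270225 = 6710 - 270225 = -263515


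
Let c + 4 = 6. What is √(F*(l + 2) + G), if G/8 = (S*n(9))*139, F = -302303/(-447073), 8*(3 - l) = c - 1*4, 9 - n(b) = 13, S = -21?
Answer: 7*√1524127763925723/894146 ≈ 305.63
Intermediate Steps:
c = 2 (c = -4 + 6 = 2)
n(b) = -4 (n(b) = 9 - 1*13 = 9 - 13 = -4)
l = 13/4 (l = 3 - (2 - 1*4)/8 = 3 - (2 - 4)/8 = 3 - ⅛*(-2) = 3 + ¼ = 13/4 ≈ 3.2500)
F = 302303/447073 (F = -302303*(-1/447073) = 302303/447073 ≈ 0.67618)
G = 93408 (G = 8*(-21*(-4)*139) = 8*(84*139) = 8*11676 = 93408)
√(F*(l + 2) + G) = √(302303*(13/4 + 2)/447073 + 93408) = √((302303/447073)*(21/4) + 93408) = √(6348363/1788292 + 93408) = √(167047127499/1788292) = 7*√1524127763925723/894146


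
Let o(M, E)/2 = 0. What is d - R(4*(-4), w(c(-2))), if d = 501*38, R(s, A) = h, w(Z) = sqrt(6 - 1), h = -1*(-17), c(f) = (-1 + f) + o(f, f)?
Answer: 19021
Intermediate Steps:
o(M, E) = 0 (o(M, E) = 2*0 = 0)
c(f) = -1 + f (c(f) = (-1 + f) + 0 = -1 + f)
h = 17
w(Z) = sqrt(5)
R(s, A) = 17
d = 19038
d - R(4*(-4), w(c(-2))) = 19038 - 1*17 = 19038 - 17 = 19021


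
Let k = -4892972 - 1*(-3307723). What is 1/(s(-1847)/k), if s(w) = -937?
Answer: 1585249/937 ≈ 1691.8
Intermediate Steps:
k = -1585249 (k = -4892972 + 3307723 = -1585249)
1/(s(-1847)/k) = 1/(-937/(-1585249)) = 1/(-937*(-1/1585249)) = 1/(937/1585249) = 1585249/937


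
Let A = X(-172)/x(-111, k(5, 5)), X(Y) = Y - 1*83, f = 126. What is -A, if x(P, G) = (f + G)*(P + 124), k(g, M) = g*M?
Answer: 255/1963 ≈ 0.12990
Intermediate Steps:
k(g, M) = M*g
X(Y) = -83 + Y (X(Y) = Y - 83 = -83 + Y)
x(P, G) = (124 + P)*(126 + G) (x(P, G) = (126 + G)*(P + 124) = (126 + G)*(124 + P) = (124 + P)*(126 + G))
A = -255/1963 (A = (-83 - 172)/(15624 + 124*(5*5) + 126*(-111) + (5*5)*(-111)) = -255/(15624 + 124*25 - 13986 + 25*(-111)) = -255/(15624 + 3100 - 13986 - 2775) = -255/1963 ≈ -0.12990)
-A = -1*(-255/1963) = 255/1963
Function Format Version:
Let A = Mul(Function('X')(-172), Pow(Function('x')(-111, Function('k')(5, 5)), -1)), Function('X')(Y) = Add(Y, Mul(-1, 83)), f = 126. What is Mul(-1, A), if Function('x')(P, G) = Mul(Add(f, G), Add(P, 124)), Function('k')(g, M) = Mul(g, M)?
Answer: Rational(255, 1963) ≈ 0.12990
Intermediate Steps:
Function('k')(g, M) = Mul(M, g)
Function('X')(Y) = Add(-83, Y) (Function('X')(Y) = Add(Y, -83) = Add(-83, Y))
Function('x')(P, G) = Mul(Add(124, P), Add(126, G)) (Function('x')(P, G) = Mul(Add(126, G), Add(P, 124)) = Mul(Add(126, G), Add(124, P)) = Mul(Add(124, P), Add(126, G)))
A = Rational(-255, 1963) (A = Mul(Add(-83, -172), Pow(Add(15624, Mul(124, Mul(5, 5)), Mul(126, -111), Mul(Mul(5, 5), -111)), -1)) = Mul(-255, Pow(Add(15624, Mul(124, 25), -13986, Mul(25, -111)), -1)) = Mul(-255, Pow(Add(15624, 3100, -13986, -2775), -1)) = Mul(-255, Pow(1963, -1)) = Mul(-255, Rational(1, 1963)) = Rational(-255, 1963) ≈ -0.12990)
Mul(-1, A) = Mul(-1, Rational(-255, 1963)) = Rational(255, 1963)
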